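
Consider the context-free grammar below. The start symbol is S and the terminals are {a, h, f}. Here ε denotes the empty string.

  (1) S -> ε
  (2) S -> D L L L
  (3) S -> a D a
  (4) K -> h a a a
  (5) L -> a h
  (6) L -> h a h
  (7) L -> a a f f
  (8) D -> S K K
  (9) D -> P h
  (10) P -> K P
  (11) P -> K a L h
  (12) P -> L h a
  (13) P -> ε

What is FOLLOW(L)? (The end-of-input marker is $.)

FIRST(K) = {h}
FIRST(L) = {a, h}
FIRST(P) = {ε, a, h}  (via K P, K a L h, L h a)
FIRST(S) = {ε, a, h}  (via D L L L)
FIRST(D) = {a, h}  (via S K K, P h)
FOLLOW(S) includes $ since S is the start symbol.
FOLLOW(S): in D->S K K, S is followed by K K with FIRST {h}. Thus FOLLOW(S) = {$, h}.
FOLLOW(L): in S->D L L L (occurrence 1), L is followed by L L with FIRST {a, h}; in S->D L L L (occurrence 2), L is followed by L with FIRST {a, h}; in S->D L L L (occurrence 3), the suffix after L is empty, so FOLLOW(L) ⊇ FOLLOW(S) = {$, h}; in P->K a L h, L is followed by h with FIRST {h}; in P->L h a, L is followed by h a with FIRST {h}. Thus FOLLOW(L) = {$, a, h}.
FOLLOW(D): in S->D L L L, D is followed by L L L with FIRST {a, h}; in S->a D a, D is followed by a with FIRST {a}. Thus FOLLOW(D) = {a, h}.
FOLLOW(P): in D->P h, P is followed by h with FIRST {h}; in P->K P, the suffix after P is empty (adds nothing new). Thus FOLLOW(P) = {h}.
FOLLOW(K): in D->S K K (occurrence 1), K is followed by K with FIRST {h}; in D->S K K (occurrence 2), the suffix after K is empty, so FOLLOW(K) ⊇ FOLLOW(D) = {a, h}; in P->K P, K is followed by P with FIRST {ε, a, h}; in P->K P, the suffix after K is nullable, so FOLLOW(K) ⊇ FOLLOW(P) = {h}; in P->K a L h, K is followed by a L h with FIRST {a}. Thus FOLLOW(K) = {a, h}.

{$, a, h}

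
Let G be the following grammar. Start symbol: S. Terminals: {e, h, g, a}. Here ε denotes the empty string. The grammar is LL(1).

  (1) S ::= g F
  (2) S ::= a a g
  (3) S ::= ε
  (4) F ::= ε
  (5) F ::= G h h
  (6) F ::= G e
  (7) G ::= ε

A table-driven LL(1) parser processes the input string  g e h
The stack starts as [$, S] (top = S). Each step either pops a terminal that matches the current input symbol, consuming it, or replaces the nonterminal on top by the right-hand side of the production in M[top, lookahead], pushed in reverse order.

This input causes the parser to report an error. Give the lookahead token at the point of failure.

h

     Stack  Input    Action
  1  $ S    g e h $  expand S ::= g F
  2  $ F g  g e h $  match g
  3  $ F    e h $    expand F ::= G e
  4  $ e G  e h $    expand G ::= ε
  5  $ e    e h $    match e
  6  $      h $      error: stack empty but input remains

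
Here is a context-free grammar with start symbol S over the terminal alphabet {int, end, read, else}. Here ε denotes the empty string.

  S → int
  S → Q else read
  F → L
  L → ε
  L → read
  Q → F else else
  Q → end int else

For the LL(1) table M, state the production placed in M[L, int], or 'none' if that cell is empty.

FIRST(L) = {ε, read}
FIRST(F) = {ε, read}  (via L)
FIRST(Q) = {else, end, read}  (via F else else)
FIRST(S) = {else, end, int, read}  (via Q else read)
FOLLOW(S) includes $ since S is the start symbol.
FOLLOW(F): in Q→F else else, F is followed by else else with FIRST {else}. Thus FOLLOW(F) = {else}.
FOLLOW(L): in F→L, the suffix after L is empty, so FOLLOW(L) ⊇ FOLLOW(F) = {else}. Thus FOLLOW(L) = {else}.
For L → ε: FIRST(ε) = {ε}, so it goes in M[L, t] for t ∈ {}; since ε ∈ FIRST, also for every t ∈ FOLLOW(L) = {else}.
For L → read: FIRST(read) = {read}, so it goes in M[L, t] for t ∈ {read}.
None of these place a production in M[L, int].

none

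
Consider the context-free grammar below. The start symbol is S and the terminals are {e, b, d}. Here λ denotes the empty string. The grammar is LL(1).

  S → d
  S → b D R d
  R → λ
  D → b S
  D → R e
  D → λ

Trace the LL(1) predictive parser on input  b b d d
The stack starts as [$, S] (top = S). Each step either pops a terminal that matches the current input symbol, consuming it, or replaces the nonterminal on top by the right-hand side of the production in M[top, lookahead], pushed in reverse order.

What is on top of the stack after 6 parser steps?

R

step 1: stack=$ S  input=b b d d $  — expand S → b D R d
step 2: stack=$ d R D b  input=b b d d $  — match b
step 3: stack=$ d R D  input=b d d $  — expand D → b S
step 4: stack=$ d R S b  input=b d d $  — match b
step 5: stack=$ d R S  input=d d $  — expand S → d
step 6: stack=$ d R d  input=d d $  — match d
Stack after step 6: $ d R (top = R).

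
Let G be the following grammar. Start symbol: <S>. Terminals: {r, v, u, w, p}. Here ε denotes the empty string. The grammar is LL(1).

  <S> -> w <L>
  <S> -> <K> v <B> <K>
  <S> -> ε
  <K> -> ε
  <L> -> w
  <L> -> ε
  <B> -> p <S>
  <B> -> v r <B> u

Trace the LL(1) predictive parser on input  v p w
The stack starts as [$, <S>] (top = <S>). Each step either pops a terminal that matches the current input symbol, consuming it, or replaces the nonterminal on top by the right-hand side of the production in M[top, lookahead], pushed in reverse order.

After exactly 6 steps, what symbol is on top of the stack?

     Stack            Input    Action
  1  $ <S>            v p w $  expand <S> -> <K> v <B> <K>
  2  $ <K> <B> v <K>  v p w $  expand <K> -> ε
  3  $ <K> <B> v      v p w $  match v
  4  $ <K> <B>        p w $    expand <B> -> p <S>
  5  $ <K> <S> p      p w $    match p
  6  $ <K> <S>        w $      expand <S> -> w <L>
Stack after step 6: $ <K> <L> w (top = w).

w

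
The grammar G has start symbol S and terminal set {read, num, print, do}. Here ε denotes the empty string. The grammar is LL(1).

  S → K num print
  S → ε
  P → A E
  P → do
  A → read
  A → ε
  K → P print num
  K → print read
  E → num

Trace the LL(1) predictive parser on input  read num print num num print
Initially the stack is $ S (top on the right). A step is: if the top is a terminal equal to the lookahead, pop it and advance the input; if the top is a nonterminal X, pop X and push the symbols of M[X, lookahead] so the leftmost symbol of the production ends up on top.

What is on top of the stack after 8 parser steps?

step 1: stack=$ S  input=read num print num num print $  — expand S → K num print
step 2: stack=$ print num K  input=read num print num num print $  — expand K → P print num
step 3: stack=$ print num num print P  input=read num print num num print $  — expand P → A E
step 4: stack=$ print num num print E A  input=read num print num num print $  — expand A → read
step 5: stack=$ print num num print E read  input=read num print num num print $  — match read
step 6: stack=$ print num num print E  input=num print num num print $  — expand E → num
step 7: stack=$ print num num print num  input=num print num num print $  — match num
step 8: stack=$ print num num print  input=print num num print $  — match print
Stack after step 8: $ print num num (top = num).

num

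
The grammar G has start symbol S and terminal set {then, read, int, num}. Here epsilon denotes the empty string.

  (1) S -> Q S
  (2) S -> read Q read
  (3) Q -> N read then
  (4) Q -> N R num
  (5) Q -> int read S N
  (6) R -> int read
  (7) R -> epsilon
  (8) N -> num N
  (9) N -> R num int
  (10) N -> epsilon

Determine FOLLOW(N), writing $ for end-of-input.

{int, num, read}

FIRST(R) = {epsilon, int}
FIRST(N) = {epsilon, int, num}  (via R num int)
FIRST(Q) = {int, num, read}  (via N read then, N R num)
FIRST(S) = {int, num, read}  (via Q S)
FOLLOW(S) includes $ since S is the start symbol.
FOLLOW(Q): in S->Q S, Q is followed by S with FIRST {int, num, read}; in S->read Q read, Q is followed by read with FIRST {read}. Thus FOLLOW(Q) = {int, num, read}.
FOLLOW(S): in S->Q S, the suffix after S is empty (adds nothing new); in Q->int read S N, S is followed by N with FIRST {epsilon, int, num}; in Q->int read S N, the suffix after S is nullable, so FOLLOW(S) ⊇ FOLLOW(Q) = {int, num, read}. Thus FOLLOW(S) = {$, int, num, read}.
FOLLOW(R): in Q->N R num, R is followed by num with FIRST {num}; in N->R num int, R is followed by num int with FIRST {num}. Thus FOLLOW(R) = {num}.
FOLLOW(N): in Q->N read then, N is followed by read then with FIRST {read}; in Q->N R num, N is followed by R num with FIRST {int, num}; in Q->int read S N, the suffix after N is empty, so FOLLOW(N) ⊇ FOLLOW(Q) = {int, num, read}; in N->num N, the suffix after N is empty (adds nothing new). Thus FOLLOW(N) = {int, num, read}.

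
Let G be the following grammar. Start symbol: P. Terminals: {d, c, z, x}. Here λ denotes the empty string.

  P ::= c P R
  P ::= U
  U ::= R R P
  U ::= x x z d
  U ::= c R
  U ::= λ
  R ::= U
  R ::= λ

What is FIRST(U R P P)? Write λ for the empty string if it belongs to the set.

FIRST(P): from P::=c P R we get {c}; from P::=U we get {λ, c, x}. So FIRST(P) = {λ, c, x}.
FIRST(U): from U::=R R P we get {λ, c, x}; from U::=x x z d we get {x}; from U::=c R we get {c}; from U::=λ we get {λ}. So FIRST(U) = {λ, c, x}.
FIRST(R): from R::=U we get {λ, c, x}; from R::=λ we get {λ}. So FIRST(R) = {λ, c, x}.
FIRST(U R P P): take FIRST of each symbol in turn, carrying on past any symbol whose FIRST contains λ; result {λ, c, x}.

{λ, c, x}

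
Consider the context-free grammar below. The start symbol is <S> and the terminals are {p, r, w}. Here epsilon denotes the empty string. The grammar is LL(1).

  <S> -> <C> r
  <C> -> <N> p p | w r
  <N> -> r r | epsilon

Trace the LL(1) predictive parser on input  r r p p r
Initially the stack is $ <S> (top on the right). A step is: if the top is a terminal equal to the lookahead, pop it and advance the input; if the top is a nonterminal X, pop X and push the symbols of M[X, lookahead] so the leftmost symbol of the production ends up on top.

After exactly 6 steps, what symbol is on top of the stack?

step 1: stack=$ <S>  input=r r p p r $  — expand <S> -> <C> r
step 2: stack=$ r <C>  input=r r p p r $  — expand <C> -> <N> p p
step 3: stack=$ r p p <N>  input=r r p p r $  — expand <N> -> r r
step 4: stack=$ r p p r r  input=r r p p r $  — match r
step 5: stack=$ r p p r  input=r p p r $  — match r
step 6: stack=$ r p p  input=p p r $  — match p
Stack after step 6: $ r p (top = p).

p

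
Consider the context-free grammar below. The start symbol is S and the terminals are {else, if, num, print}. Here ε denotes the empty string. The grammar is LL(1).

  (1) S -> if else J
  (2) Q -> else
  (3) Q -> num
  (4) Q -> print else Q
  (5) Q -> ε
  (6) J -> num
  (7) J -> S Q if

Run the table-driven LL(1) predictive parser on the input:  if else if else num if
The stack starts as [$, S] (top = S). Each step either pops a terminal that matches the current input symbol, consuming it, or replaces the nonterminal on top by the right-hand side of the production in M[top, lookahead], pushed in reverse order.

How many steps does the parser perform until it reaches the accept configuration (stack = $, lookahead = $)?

      Stack             Input                     Action
   1  $ S               if else if else num if $  expand S -> if else J
   2  $ J else if       if else if else num if $  match if
   3  $ J else          else if else num if $     match else
   4  $ J               if else num if $          expand J -> S Q if
   5  $ if Q S          if else num if $          expand S -> if else J
   6  $ if Q J else if  if else num if $          match if
   7  $ if Q J else     else num if $             match else
   8  $ if Q J          num if $                  expand J -> num
   9  $ if Q num        num if $                  match num
  10  $ if Q            if $                      expand Q -> ε
  11  $ if              if $                      match if
Accept reached after 11 steps.

11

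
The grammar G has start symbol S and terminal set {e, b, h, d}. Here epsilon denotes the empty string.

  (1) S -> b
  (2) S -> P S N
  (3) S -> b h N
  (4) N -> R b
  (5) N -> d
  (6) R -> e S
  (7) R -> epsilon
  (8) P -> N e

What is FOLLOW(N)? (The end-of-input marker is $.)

{$, b, d, e}

FIRST(R): from R->e S we get {e}; from R->epsilon we get {epsilon}. So FIRST(R) = {epsilon, e}.
FIRST(N): from N->R b we get {b, e}; from N->d we get {d}. So FIRST(N) = {b, d, e}.
FIRST(P): from P->N e we get {b, d, e}. So FIRST(P) = {b, d, e}.
FIRST(S): from S->b we get {b}; from S->P S N we get {b, d, e}; from S->b h N we get {b}. So FIRST(S) = {b, d, e}.
FOLLOW(S) includes $ since S is the start symbol.
FOLLOW(R): in N->R b, R is followed by b with FIRST {b}. Thus FOLLOW(R) = {b}.
FOLLOW(S): in S->P S N, S is followed by N with FIRST {b, d, e}; in R->e S, the suffix after S is empty, so FOLLOW(S) ⊇ FOLLOW(R) = {b}. Thus FOLLOW(S) = {$, b, d, e}.
FOLLOW(N): in S->P S N, the suffix after N is empty, so FOLLOW(N) ⊇ FOLLOW(S) = {$, b, d, e}; in S->b h N, the suffix after N is empty, so FOLLOW(N) ⊇ FOLLOW(S) = {$, b, d, e}; in P->N e, N is followed by e with FIRST {e}. Thus FOLLOW(N) = {$, b, d, e}.
FOLLOW(P): in S->P S N, P is followed by S N with FIRST {b, d, e}. Thus FOLLOW(P) = {b, d, e}.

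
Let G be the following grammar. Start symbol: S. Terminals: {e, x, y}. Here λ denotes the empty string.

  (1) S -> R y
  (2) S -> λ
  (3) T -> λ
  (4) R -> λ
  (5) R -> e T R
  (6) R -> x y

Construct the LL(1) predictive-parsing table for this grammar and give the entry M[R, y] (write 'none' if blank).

R -> λ

FIRST(T) = {λ}
FIRST(R) = {λ, e, x}
FIRST(S) = {λ, e, x, y}  (via R y)
FOLLOW(S) includes $ since S is the start symbol.
FOLLOW(R): in S->R y, R is followed by y with FIRST {y}; in R->e T R, the suffix after R is empty (adds nothing new). Thus FOLLOW(R) = {y}.
For R -> λ: FIRST(λ) = {λ}, so it goes in M[R, t] for t ∈ {}; since λ ∈ FIRST, also for every t ∈ FOLLOW(R) = {y}.
For R -> e T R: FIRST(e T R) = {e}, so it goes in M[R, t] for t ∈ {e}.
For R -> x y: FIRST(x y) = {x}, so it goes in M[R, t] for t ∈ {x}.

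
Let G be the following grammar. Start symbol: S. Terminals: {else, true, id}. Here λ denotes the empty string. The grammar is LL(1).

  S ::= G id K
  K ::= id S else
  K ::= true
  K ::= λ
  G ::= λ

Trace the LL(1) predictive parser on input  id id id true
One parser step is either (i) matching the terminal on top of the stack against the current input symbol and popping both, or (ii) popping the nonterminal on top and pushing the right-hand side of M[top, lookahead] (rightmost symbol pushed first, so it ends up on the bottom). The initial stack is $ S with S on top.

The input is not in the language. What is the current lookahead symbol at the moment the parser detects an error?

      Stack          Input            Action
   1  $ S            id id id true $  expand S ::= G id K
   2  $ K id G       id id id true $  expand G ::= λ
   3  $ K id         id id id true $  match id
   4  $ K            id id true $     expand K ::= id S else
   5  $ else S id    id id true $     match id
   6  $ else S       id true $        expand S ::= G id K
   7  $ else K id G  id true $        expand G ::= λ
   8  $ else K id    id true $        match id
   9  $ else K       true $           expand K ::= true
  10  $ else true    true $           match true
  11  $ else         $                error: top is terminal else but lookahead is $

$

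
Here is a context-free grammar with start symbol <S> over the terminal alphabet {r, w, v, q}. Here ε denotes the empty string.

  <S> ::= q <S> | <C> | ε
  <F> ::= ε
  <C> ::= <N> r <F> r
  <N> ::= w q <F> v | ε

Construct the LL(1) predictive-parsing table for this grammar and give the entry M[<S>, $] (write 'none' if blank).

<S> ::= ε

FIRST(<F>): from <F>::=ε we get {ε}. So FIRST(<F>) = {ε}.
FIRST(<N>): from <N>::=w q <F> v we get {w}; from <N>::=ε we get {ε}. So FIRST(<N>) = {ε, w}.
FIRST(<C>): from <C>::=<N> r <F> r we get {r, w}. So FIRST(<C>) = {r, w}.
FIRST(<S>): from <S>::=q <S> we get {q}; from <S>::=<C> we get {r, w}; from <S>::=ε we get {ε}. So FIRST(<S>) = {ε, q, r, w}.
FOLLOW(<S>) includes $ since <S> is the start symbol.
FOLLOW(<S>): in <S>::=q <S>, the suffix after <S> is empty (adds nothing new). Thus FOLLOW(<S>) = {$}.
For <S> ::= q <S>: FIRST(q <S>) = {q}, so it goes in M[<S>, t] for t ∈ {q}.
For <S> ::= <C>: FIRST(<C>) = {r, w}, so it goes in M[<S>, t] for t ∈ {r, w}.
For <S> ::= ε: FIRST(ε) = {ε}, so it goes in M[<S>, t] for t ∈ {}; since ε ∈ FIRST, also for every t ∈ FOLLOW(<S>) = {$}.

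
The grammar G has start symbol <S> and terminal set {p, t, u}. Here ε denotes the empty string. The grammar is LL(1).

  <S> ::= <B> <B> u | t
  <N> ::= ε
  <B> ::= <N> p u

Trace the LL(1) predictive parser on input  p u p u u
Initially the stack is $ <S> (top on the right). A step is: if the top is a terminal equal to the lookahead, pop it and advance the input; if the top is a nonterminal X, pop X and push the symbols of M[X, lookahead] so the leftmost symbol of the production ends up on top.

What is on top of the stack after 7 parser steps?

step 1: stack=$ <S>  input=p u p u u $  — expand <S> ::= <B> <B> u
step 2: stack=$ u <B> <B>  input=p u p u u $  — expand <B> ::= <N> p u
step 3: stack=$ u <B> u p <N>  input=p u p u u $  — expand <N> ::= ε
step 4: stack=$ u <B> u p  input=p u p u u $  — match p
step 5: stack=$ u <B> u  input=u p u u $  — match u
step 6: stack=$ u <B>  input=p u u $  — expand <B> ::= <N> p u
step 7: stack=$ u u p <N>  input=p u u $  — expand <N> ::= ε
Stack after step 7: $ u u p (top = p).

p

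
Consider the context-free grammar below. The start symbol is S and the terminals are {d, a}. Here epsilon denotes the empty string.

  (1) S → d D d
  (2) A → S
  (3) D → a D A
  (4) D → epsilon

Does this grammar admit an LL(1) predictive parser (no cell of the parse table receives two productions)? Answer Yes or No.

Yes

FIRST(S) = {d}
FIRST(A) = {d}
FIRST(D) = {epsilon, a}
FOLLOW(S) = {$, d}
FOLLOW(A) = {d}
FOLLOW(D) = {d}
Each cell of M receives at most one production.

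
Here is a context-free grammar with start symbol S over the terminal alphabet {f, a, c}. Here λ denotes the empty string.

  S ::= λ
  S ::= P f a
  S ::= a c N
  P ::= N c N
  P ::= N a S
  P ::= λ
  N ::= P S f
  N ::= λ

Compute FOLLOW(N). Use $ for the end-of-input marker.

FIRST(S): from S::=λ we get {λ}; from S::=P f a we get {a, c, f}; from S::=a c N we get {a}. So FIRST(S) = {λ, a, c, f}.
FIRST(P): from P::=N c N we get {a, c, f}; from P::=N a S we get {a, c, f}; from P::=λ we get {λ}. So FIRST(P) = {λ, a, c, f}.
FIRST(N): from N::=P S f we get {a, c, f}; from N::=λ we get {λ}. So FIRST(N) = {λ, a, c, f}.
FOLLOW(S) includes $ since S is the start symbol.
FOLLOW(P): in S::=P f a, P is followed by f a with FIRST {f}; in N::=P S f, P is followed by S f with FIRST {a, c, f}. Thus FOLLOW(P) = {a, c, f}.
FOLLOW(S): in P::=N a S, the suffix after S is empty, so FOLLOW(S) ⊇ FOLLOW(P) = {a, c, f}; in N::=P S f, S is followed by f with FIRST {f}. Thus FOLLOW(S) = {$, a, c, f}.
FOLLOW(N): in S::=a c N, the suffix after N is empty, so FOLLOW(N) ⊇ FOLLOW(S) = {$, a, c, f}; in P::=N c N (occurrence 1), N is followed by c N with FIRST {c}; in P::=N c N (occurrence 2), the suffix after N is empty, so FOLLOW(N) ⊇ FOLLOW(P) = {a, c, f}; in P::=N a S, N is followed by a S with FIRST {a}. Thus FOLLOW(N) = {$, a, c, f}.

{$, a, c, f}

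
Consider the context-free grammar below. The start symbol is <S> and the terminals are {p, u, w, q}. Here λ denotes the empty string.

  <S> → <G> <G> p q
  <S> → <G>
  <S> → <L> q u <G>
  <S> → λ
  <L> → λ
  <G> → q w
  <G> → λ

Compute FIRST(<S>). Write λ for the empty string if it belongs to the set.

FIRST(<L>): from <L>→λ we get {λ}. So FIRST(<L>) = {λ}.
FIRST(<G>): from <G>→q w we get {q}; from <G>→λ we get {λ}. So FIRST(<G>) = {λ, q}.
FIRST(<S>): from <S>→<G> <G> p q we get {p, q}; from <S>→<G> we get {λ, q}; from <S>→<L> q u <G> we get {q}; from <S>→λ we get {λ}. So FIRST(<S>) = {λ, p, q}.

{λ, p, q}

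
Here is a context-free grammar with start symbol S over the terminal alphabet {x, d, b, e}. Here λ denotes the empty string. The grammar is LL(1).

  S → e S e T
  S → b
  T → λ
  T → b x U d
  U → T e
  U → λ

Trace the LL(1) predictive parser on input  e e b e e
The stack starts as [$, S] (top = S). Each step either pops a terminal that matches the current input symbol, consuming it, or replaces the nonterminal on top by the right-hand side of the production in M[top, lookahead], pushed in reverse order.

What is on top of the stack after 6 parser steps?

e

     Stack          Input        Action
  1  $ S            e e b e e $  expand S → e S e T
  2  $ T e S e      e e b e e $  match e
  3  $ T e S        e b e e $    expand S → e S e T
  4  $ T e T e S e  e b e e $    match e
  5  $ T e T e S    b e e $      expand S → b
  6  $ T e T e b    b e e $      match b
Stack after step 6: $ T e T e (top = e).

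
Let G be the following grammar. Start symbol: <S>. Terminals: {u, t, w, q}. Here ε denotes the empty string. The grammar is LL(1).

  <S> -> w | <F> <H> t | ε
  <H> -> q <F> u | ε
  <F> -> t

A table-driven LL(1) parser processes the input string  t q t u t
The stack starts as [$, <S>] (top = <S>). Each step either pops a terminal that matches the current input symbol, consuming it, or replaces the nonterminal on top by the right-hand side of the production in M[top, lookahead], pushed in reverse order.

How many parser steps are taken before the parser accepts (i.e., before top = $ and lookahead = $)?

9

step 1: stack=$ <S>  input=t q t u t $  — expand <S> -> <F> <H> t
step 2: stack=$ t <H> <F>  input=t q t u t $  — expand <F> -> t
step 3: stack=$ t <H> t  input=t q t u t $  — match t
step 4: stack=$ t <H>  input=q t u t $  — expand <H> -> q <F> u
step 5: stack=$ t u <F> q  input=q t u t $  — match q
step 6: stack=$ t u <F>  input=t u t $  — expand <F> -> t
step 7: stack=$ t u t  input=t u t $  — match t
step 8: stack=$ t u  input=u t $  — match u
step 9: stack=$ t  input=t $  — match t
Accept reached after 9 steps.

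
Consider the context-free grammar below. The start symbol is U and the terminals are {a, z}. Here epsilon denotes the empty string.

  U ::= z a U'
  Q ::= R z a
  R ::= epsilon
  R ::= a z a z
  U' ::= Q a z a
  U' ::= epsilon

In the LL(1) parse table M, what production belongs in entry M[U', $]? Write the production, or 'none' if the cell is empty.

U' ::= epsilon

FIRST(U): from U::=z a U' we get {z}. So FIRST(U) = {z}.
FIRST(R): from R::=epsilon we get {epsilon}; from R::=a z a z we get {a}. So FIRST(R) = {epsilon, a}.
FIRST(Q): from Q::=R z a we get {a, z}. So FIRST(Q) = {a, z}.
FIRST(U'): from U'::=Q a z a we get {a, z}; from U'::=epsilon we get {epsilon}. So FIRST(U') = {epsilon, a, z}.
FOLLOW(U) includes $ since U is the start symbol.
FOLLOW(U): U appears on no right-hand side. Thus FOLLOW(U) = {$}.
FOLLOW(U'): in U::=z a U', the suffix after U' is empty, so FOLLOW(U') ⊇ FOLLOW(U) = {$}. Thus FOLLOW(U') = {$}.
For U' ::= Q a z a: FIRST(Q a z a) = {a, z}, so it goes in M[U', t] for t ∈ {a, z}.
For U' ::= epsilon: FIRST(epsilon) = {epsilon}, so it goes in M[U', t] for t ∈ {}; since epsilon ∈ FIRST, also for every t ∈ FOLLOW(U') = {$}.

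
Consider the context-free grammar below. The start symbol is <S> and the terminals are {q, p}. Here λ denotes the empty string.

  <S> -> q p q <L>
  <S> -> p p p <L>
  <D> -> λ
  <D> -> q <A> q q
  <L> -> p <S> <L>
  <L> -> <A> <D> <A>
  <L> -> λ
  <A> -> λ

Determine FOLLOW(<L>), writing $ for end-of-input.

FIRST(<S>) = {p, q}
FIRST(<D>) = {λ, q}
FIRST(<A>) = {λ}
FIRST(<L>) = {λ, p, q}  (via <A> <D> <A>)
FOLLOW(<S>) includes $ since <S> is the start symbol.
FOLLOW(<S>): in <L>->p <S> <L>, <S> is followed by <L> with FIRST {λ, p, q}; in <L>->p <S> <L>, the suffix after <S> is nullable, so FOLLOW(<S>) ⊇ FOLLOW(<L>) = {$, p, q}. Thus FOLLOW(<S>) = {$, p, q}.
FOLLOW(<L>): in <S>->q p q <L>, the suffix after <L> is empty, so FOLLOW(<L>) ⊇ FOLLOW(<S>) = {$, p, q}; in <S>->p p p <L>, the suffix after <L> is empty, so FOLLOW(<L>) ⊇ FOLLOW(<S>) = {$, p, q}; in <L>->p <S> <L>, the suffix after <L> is empty (adds nothing new). Thus FOLLOW(<L>) = {$, p, q}.
FOLLOW(<D>): in <L>-><A> <D> <A>, <D> is followed by <A> with FIRST {λ}; in <L>-><A> <D> <A>, the suffix after <D> is nullable, so FOLLOW(<D>) ⊇ FOLLOW(<L>) = {$, p, q}. Thus FOLLOW(<D>) = {$, p, q}.
FOLLOW(<A>): in <D>->q <A> q q, <A> is followed by q q with FIRST {q}; in <L>-><A> <D> <A> (occurrence 1), <A> is followed by <D> <A> with FIRST {λ, q}; in <L>-><A> <D> <A> (occurrence 1), the suffix after <A> is nullable, so FOLLOW(<A>) ⊇ FOLLOW(<L>) = {$, p, q}; in <L>-><A> <D> <A> (occurrence 2), the suffix after <A> is empty, so FOLLOW(<A>) ⊇ FOLLOW(<L>) = {$, p, q}. Thus FOLLOW(<A>) = {$, p, q}.

{$, p, q}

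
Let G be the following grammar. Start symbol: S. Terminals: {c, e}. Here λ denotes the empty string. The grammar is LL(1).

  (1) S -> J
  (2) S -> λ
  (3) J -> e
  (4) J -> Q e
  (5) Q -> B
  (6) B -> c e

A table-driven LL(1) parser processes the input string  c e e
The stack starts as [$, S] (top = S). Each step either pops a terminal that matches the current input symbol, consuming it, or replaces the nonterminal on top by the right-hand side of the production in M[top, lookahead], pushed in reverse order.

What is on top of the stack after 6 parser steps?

e

step 1: stack=$ S  input=c e e $  — expand S -> J
step 2: stack=$ J  input=c e e $  — expand J -> Q e
step 3: stack=$ e Q  input=c e e $  — expand Q -> B
step 4: stack=$ e B  input=c e e $  — expand B -> c e
step 5: stack=$ e e c  input=c e e $  — match c
step 6: stack=$ e e  input=e e $  — match e
Stack after step 6: $ e (top = e).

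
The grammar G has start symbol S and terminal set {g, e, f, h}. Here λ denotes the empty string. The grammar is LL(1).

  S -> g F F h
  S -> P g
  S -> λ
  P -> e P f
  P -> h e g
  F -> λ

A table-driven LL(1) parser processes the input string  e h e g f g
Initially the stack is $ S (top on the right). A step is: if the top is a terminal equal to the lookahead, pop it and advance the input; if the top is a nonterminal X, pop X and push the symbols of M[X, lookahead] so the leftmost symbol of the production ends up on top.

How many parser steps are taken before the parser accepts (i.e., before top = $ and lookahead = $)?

9

step 1: stack=$ S  input=e h e g f g $  — expand S -> P g
step 2: stack=$ g P  input=e h e g f g $  — expand P -> e P f
step 3: stack=$ g f P e  input=e h e g f g $  — match e
step 4: stack=$ g f P  input=h e g f g $  — expand P -> h e g
step 5: stack=$ g f g e h  input=h e g f g $  — match h
step 6: stack=$ g f g e  input=e g f g $  — match e
step 7: stack=$ g f g  input=g f g $  — match g
step 8: stack=$ g f  input=f g $  — match f
step 9: stack=$ g  input=g $  — match g
Accept reached after 9 steps.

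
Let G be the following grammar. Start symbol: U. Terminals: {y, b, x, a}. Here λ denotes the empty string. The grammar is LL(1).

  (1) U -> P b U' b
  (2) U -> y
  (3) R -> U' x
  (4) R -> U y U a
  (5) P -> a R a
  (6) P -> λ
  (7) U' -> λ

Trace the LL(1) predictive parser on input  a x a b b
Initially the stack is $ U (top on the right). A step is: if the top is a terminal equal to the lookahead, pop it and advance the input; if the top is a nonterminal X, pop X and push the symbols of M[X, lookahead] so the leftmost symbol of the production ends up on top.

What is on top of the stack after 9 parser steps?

     Stack            Input        Action
  1  $ U              a x a b b $  expand U -> P b U' b
  2  $ b U' b P       a x a b b $  expand P -> a R a
  3  $ b U' b a R a   a x a b b $  match a
  4  $ b U' b a R     x a b b $    expand R -> U' x
  5  $ b U' b a x U'  x a b b $    expand U' -> λ
  6  $ b U' b a x     x a b b $    match x
  7  $ b U' b a       a b b $      match a
  8  $ b U' b         b b $        match b
  9  $ b U'           b $          expand U' -> λ
Stack after step 9: $ b (top = b).

b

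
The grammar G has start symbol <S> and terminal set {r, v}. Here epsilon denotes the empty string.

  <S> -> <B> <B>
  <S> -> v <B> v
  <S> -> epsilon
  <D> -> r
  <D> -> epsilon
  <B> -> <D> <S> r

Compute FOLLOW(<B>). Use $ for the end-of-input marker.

{$, r, v}

FIRST(<D>) = {epsilon, r}
FIRST(<S>) = {epsilon, r, v}  (via <B> <B>)
FIRST(<B>) = {r, v}  (via <D> <S> r)
FOLLOW(<S>) includes $ since <S> is the start symbol.
FOLLOW(<S>): in <B>-><D> <S> r, <S> is followed by r with FIRST {r}. Thus FOLLOW(<S>) = {$, r}.
FOLLOW(<D>): in <B>-><D> <S> r, <D> is followed by <S> r with FIRST {r, v}. Thus FOLLOW(<D>) = {r, v}.
FOLLOW(<B>): in <S>-><B> <B> (occurrence 1), <B> is followed by <B> with FIRST {r, v}; in <S>-><B> <B> (occurrence 2), the suffix after <B> is empty, so FOLLOW(<B>) ⊇ FOLLOW(<S>) = {$, r}; in <S>->v <B> v, <B> is followed by v with FIRST {v}. Thus FOLLOW(<B>) = {$, r, v}.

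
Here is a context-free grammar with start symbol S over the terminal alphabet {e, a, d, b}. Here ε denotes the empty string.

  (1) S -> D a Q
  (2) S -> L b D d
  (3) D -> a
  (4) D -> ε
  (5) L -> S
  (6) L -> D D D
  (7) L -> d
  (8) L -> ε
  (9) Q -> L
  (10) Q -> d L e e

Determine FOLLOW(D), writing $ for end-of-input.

FIRST(D): from D->a we get {a}; from D->ε we get {ε}. So FIRST(D) = {ε, a}.
FIRST(S): from S->D a Q we get {a}; from S->L b D d we get {a, b, d}. So FIRST(S) = {a, b, d}.
FIRST(L): from L->S we get {a, b, d}; from L->D D D we get {ε, a}; from L->d we get {d}; from L->ε we get {ε}. So FIRST(L) = {ε, a, b, d}.
FIRST(Q): from Q->L we get {ε, a, b, d}; from Q->d L e e we get {d}. So FIRST(Q) = {ε, a, b, d}.
FOLLOW(S) includes $ since S is the start symbol.
FOLLOW(S): in L->S, the suffix after S is empty, so FOLLOW(S) ⊇ FOLLOW(L) = {$, b, e}. Thus FOLLOW(S) = {$, b, e}.
FOLLOW(Q): in S->D a Q, the suffix after Q is empty, so FOLLOW(Q) ⊇ FOLLOW(S) = {$, b, e}. Thus FOLLOW(Q) = {$, b, e}.
FOLLOW(L): in S->L b D d, L is followed by b D d with FIRST {b}; in Q->L, the suffix after L is empty, so FOLLOW(L) ⊇ FOLLOW(Q) = {$, b, e}; in Q->d L e e, L is followed by e e with FIRST {e}. Thus FOLLOW(L) = {$, b, e}.
FOLLOW(D): in S->D a Q, D is followed by a Q with FIRST {a}; in S->L b D d, D is followed by d with FIRST {d}; in L->D D D (occurrence 1), D is followed by D D with FIRST {ε, a}; in L->D D D (occurrence 1), the suffix after D is nullable, so FOLLOW(D) ⊇ FOLLOW(L) = {$, b, e}; in L->D D D (occurrence 2), D is followed by D with FIRST {ε, a}; in L->D D D (occurrence 2), the suffix after D is nullable, so FOLLOW(D) ⊇ FOLLOW(L) = {$, b, e}; in L->D D D (occurrence 3), the suffix after D is empty, so FOLLOW(D) ⊇ FOLLOW(L) = {$, b, e}. Thus FOLLOW(D) = {$, a, b, d, e}.

{$, a, b, d, e}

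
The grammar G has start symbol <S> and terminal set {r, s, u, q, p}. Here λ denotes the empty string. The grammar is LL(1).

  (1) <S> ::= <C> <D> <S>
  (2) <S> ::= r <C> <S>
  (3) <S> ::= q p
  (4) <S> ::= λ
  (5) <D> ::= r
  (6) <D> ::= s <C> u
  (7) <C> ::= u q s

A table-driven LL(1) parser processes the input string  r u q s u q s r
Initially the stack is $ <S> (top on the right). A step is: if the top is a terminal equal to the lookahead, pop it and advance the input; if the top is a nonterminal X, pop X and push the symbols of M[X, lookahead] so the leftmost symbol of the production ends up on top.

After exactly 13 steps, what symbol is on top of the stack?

<S>

step 1: stack=$ <S>  input=r u q s u q s r $  — expand <S> ::= r <C> <S>
step 2: stack=$ <S> <C> r  input=r u q s u q s r $  — match r
step 3: stack=$ <S> <C>  input=u q s u q s r $  — expand <C> ::= u q s
step 4: stack=$ <S> s q u  input=u q s u q s r $  — match u
step 5: stack=$ <S> s q  input=q s u q s r $  — match q
step 6: stack=$ <S> s  input=s u q s r $  — match s
step 7: stack=$ <S>  input=u q s r $  — expand <S> ::= <C> <D> <S>
step 8: stack=$ <S> <D> <C>  input=u q s r $  — expand <C> ::= u q s
step 9: stack=$ <S> <D> s q u  input=u q s r $  — match u
step 10: stack=$ <S> <D> s q  input=q s r $  — match q
step 11: stack=$ <S> <D> s  input=s r $  — match s
step 12: stack=$ <S> <D>  input=r $  — expand <D> ::= r
step 13: stack=$ <S> r  input=r $  — match r
Stack after step 13: $ <S> (top = <S>).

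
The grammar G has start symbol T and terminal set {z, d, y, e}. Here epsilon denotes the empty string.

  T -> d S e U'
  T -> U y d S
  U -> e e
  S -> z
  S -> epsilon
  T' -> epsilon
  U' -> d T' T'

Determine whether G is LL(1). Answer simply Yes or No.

FIRST(T) = {d, e}
FIRST(U) = {e}
FIRST(S) = {epsilon, z}
FIRST(T') = {epsilon}
FIRST(U') = {d}
FOLLOW(T) = {$}
FOLLOW(U) = {y}
FOLLOW(S) = {$, e}
FOLLOW(T') = {$}
FOLLOW(U') = {$}
Each cell of M receives at most one production.

Yes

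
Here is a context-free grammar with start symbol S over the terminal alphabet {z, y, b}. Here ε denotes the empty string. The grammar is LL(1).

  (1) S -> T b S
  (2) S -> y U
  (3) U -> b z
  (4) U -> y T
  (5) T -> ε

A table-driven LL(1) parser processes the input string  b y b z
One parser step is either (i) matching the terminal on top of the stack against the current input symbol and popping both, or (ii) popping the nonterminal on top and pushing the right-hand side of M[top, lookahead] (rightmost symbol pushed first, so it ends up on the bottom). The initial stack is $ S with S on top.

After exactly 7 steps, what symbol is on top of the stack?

     Stack    Input      Action
  1  $ S      b y b z $  expand S -> T b S
  2  $ S b T  b y b z $  expand T -> ε
  3  $ S b    b y b z $  match b
  4  $ S      y b z $    expand S -> y U
  5  $ U y    y b z $    match y
  6  $ U      b z $      expand U -> b z
  7  $ z b    b z $      match b
Stack after step 7: $ z (top = z).

z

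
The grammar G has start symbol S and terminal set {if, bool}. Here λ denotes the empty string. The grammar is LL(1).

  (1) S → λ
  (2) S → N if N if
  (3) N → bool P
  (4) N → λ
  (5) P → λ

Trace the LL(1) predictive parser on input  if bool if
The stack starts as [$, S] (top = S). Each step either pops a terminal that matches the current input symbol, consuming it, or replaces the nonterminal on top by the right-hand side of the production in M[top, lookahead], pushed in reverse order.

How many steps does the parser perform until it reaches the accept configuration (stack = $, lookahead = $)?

7

step 1: stack=$ S  input=if bool if $  — expand S → N if N if
step 2: stack=$ if N if N  input=if bool if $  — expand N → λ
step 3: stack=$ if N if  input=if bool if $  — match if
step 4: stack=$ if N  input=bool if $  — expand N → bool P
step 5: stack=$ if P bool  input=bool if $  — match bool
step 6: stack=$ if P  input=if $  — expand P → λ
step 7: stack=$ if  input=if $  — match if
Accept reached after 7 steps.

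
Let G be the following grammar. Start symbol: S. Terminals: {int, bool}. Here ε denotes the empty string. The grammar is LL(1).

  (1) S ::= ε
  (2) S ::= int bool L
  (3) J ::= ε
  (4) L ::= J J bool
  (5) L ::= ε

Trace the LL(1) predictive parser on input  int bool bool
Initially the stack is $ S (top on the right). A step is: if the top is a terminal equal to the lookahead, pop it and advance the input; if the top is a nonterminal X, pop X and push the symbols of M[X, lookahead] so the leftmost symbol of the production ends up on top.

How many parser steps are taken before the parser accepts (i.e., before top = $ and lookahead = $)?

7

step 1: stack=$ S  input=int bool bool $  — expand S ::= int bool L
step 2: stack=$ L bool int  input=int bool bool $  — match int
step 3: stack=$ L bool  input=bool bool $  — match bool
step 4: stack=$ L  input=bool $  — expand L ::= J J bool
step 5: stack=$ bool J J  input=bool $  — expand J ::= ε
step 6: stack=$ bool J  input=bool $  — expand J ::= ε
step 7: stack=$ bool  input=bool $  — match bool
Accept reached after 7 steps.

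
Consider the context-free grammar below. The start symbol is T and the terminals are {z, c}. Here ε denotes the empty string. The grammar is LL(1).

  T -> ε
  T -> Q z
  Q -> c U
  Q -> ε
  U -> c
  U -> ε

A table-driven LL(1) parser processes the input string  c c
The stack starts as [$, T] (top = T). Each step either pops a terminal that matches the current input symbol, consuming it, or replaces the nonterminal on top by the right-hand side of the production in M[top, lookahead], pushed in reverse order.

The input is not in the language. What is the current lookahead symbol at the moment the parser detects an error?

$

step 1: stack=$ T  input=c c $  — expand T -> Q z
step 2: stack=$ z Q  input=c c $  — expand Q -> c U
step 3: stack=$ z U c  input=c c $  — match c
step 4: stack=$ z U  input=c $  — expand U -> c
step 5: stack=$ z c  input=c $  — match c
step 6: stack=$ z  input=$  — error: top is terminal z but lookahead is $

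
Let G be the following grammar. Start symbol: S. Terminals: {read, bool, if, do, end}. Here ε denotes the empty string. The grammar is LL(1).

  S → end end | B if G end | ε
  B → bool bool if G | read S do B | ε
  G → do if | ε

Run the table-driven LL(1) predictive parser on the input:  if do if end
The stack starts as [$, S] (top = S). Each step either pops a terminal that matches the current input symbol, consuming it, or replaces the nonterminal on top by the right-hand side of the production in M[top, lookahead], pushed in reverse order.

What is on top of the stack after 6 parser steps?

step 1: stack=$ S  input=if do if end $  — expand S → B if G end
step 2: stack=$ end G if B  input=if do if end $  — expand B → ε
step 3: stack=$ end G if  input=if do if end $  — match if
step 4: stack=$ end G  input=do if end $  — expand G → do if
step 5: stack=$ end if do  input=do if end $  — match do
step 6: stack=$ end if  input=if end $  — match if
Stack after step 6: $ end (top = end).

end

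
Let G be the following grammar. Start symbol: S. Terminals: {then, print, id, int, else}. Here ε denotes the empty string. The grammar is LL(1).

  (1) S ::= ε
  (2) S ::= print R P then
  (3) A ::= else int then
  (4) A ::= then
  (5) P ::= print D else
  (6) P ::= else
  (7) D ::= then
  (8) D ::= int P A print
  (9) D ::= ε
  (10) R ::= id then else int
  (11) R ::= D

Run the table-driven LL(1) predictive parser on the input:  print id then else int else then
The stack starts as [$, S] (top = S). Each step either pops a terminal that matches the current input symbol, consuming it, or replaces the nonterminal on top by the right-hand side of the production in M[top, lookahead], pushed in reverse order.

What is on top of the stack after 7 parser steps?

     Stack                      Input                               Action
  1  $ S                        print id then else int else then $  expand S ::= print R P then
  2  $ then P R print           print id then else int else then $  match print
  3  $ then P R                 id then else int else then $        expand R ::= id then else int
  4  $ then P int else then id  id then else int else then $        match id
  5  $ then P int else then     then else int else then $           match then
  6  $ then P int else          else int else then $                match else
  7  $ then P int               int else then $                     match int
Stack after step 7: $ then P (top = P).

P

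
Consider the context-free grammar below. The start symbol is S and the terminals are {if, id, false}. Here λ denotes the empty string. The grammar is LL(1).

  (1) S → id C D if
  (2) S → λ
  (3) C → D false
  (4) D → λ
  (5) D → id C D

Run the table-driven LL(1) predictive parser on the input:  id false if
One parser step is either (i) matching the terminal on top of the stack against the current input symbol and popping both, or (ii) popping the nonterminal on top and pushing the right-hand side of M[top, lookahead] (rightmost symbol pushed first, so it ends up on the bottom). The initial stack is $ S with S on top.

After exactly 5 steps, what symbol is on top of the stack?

D

     Stack           Input          Action
  1  $ S             id false if $  expand S → id C D if
  2  $ if D C id     id false if $  match id
  3  $ if D C        false if $     expand C → D false
  4  $ if D false D  false if $     expand D → λ
  5  $ if D false    false if $     match false
Stack after step 5: $ if D (top = D).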